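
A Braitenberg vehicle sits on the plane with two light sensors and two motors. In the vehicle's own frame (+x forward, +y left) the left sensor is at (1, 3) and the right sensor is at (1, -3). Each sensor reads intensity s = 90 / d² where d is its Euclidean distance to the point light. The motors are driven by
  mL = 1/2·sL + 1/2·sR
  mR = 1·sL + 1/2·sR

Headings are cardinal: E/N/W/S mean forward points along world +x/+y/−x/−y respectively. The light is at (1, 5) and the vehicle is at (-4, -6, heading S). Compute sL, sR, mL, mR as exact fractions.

left sensor world pos  = (-1, -7); dL² = 148
right sensor world pos = (-7, -7); dR² = 208
sL = 90/148 = 45/74
sR = 90/208 = 45/104
mL = 1/2·sL + 1/2·sR = 4005/7696
mR = 1·sL + 1/2·sR = 6345/7696

45/74 45/104 4005/7696 6345/7696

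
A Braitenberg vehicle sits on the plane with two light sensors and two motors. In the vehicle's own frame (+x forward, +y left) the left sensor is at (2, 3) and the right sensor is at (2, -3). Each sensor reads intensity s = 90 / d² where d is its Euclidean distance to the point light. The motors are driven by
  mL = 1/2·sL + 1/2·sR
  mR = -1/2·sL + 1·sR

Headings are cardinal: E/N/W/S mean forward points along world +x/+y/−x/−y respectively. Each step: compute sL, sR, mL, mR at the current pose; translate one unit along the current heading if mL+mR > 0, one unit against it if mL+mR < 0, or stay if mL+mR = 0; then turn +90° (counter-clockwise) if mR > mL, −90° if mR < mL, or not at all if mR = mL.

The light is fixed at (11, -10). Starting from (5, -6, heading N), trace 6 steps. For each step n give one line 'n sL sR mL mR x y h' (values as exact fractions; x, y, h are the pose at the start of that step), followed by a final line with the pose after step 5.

0 10/13 2 18/13 21/13 5 -6 N
1 45/34 45/64 2205/2176 45/1088 5 -5 W
2 90/149 18/13 1926/1937 2097/1937 4 -5 N
3 1 5/9 7/9 1/18 4 -4 W
4 18/37 90/89 2466/3293 2529/3293 3 -4 N
5 45/58 9/20 711/1160 9/145 3 -3 W
final 2 -3 N

n=0: pose=(5,-6,N); sL=10/13, sR=2; mL=18/13, mR=21/13; mL+mR=3 → advance +1; mR−mL=3/13 → turn +1·90°
n=1: pose=(5,-5,W); sL=45/34, sR=45/64; mL=2205/2176, mR=45/1088; mL+mR=135/128 → advance +1; mR−mL=-2115/2176 → turn -1·90°
n=2: pose=(4,-5,N); sL=90/149, sR=18/13; mL=1926/1937, mR=2097/1937; mL+mR=27/13 → advance +1; mR−mL=171/1937 → turn +1·90°
n=3: pose=(4,-4,W); sL=1, sR=5/9; mL=7/9, mR=1/18; mL+mR=5/6 → advance +1; mR−mL=-13/18 → turn -1·90°
n=4: pose=(3,-4,N); sL=18/37, sR=90/89; mL=2466/3293, mR=2529/3293; mL+mR=135/89 → advance +1; mR−mL=63/3293 → turn +1·90°
n=5: pose=(3,-3,W); sL=45/58, sR=9/20; mL=711/1160, mR=9/145; mL+mR=27/40 → advance +1; mR−mL=-639/1160 → turn -1·90°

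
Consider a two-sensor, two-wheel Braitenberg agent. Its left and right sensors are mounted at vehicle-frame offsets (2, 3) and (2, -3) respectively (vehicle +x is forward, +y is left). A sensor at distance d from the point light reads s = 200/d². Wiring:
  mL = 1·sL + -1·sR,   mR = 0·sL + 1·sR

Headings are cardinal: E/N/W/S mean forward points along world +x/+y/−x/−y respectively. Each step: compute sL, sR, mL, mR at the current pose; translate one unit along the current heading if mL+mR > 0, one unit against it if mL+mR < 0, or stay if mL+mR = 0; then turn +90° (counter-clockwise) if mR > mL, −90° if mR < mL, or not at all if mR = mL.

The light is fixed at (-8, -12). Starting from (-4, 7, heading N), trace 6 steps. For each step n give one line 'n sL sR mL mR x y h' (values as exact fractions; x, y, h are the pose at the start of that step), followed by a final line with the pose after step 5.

0 100/221 20/49 480/10829 20/49 -4 7 N
1 200/293 200/533 48000/156169 200/533 -4 8 W
2 5/9 50/81 -5/81 50/81 -5 8 S
3 200/509 200/281 -45600/143029 200/281 -5 7 E
4 100/221 20/49 480/10829 20/49 -4 7 N
5 200/293 200/533 48000/156169 200/533 -4 8 W
final -5 8 S

n=0: pose=(-4,7,N); sL=100/221, sR=20/49; mL=480/10829, mR=20/49; mL+mR=100/221 → advance +1; mR−mL=3940/10829 → turn +1·90°
n=1: pose=(-4,8,W); sL=200/293, sR=200/533; mL=48000/156169, mR=200/533; mL+mR=200/293 → advance +1; mR−mL=10600/156169 → turn +1·90°
n=2: pose=(-5,8,S); sL=5/9, sR=50/81; mL=-5/81, mR=50/81; mL+mR=5/9 → advance +1; mR−mL=55/81 → turn +1·90°
n=3: pose=(-5,7,E); sL=200/509, sR=200/281; mL=-45600/143029, mR=200/281; mL+mR=200/509 → advance +1; mR−mL=147400/143029 → turn +1·90°
n=4: pose=(-4,7,N); sL=100/221, sR=20/49; mL=480/10829, mR=20/49; mL+mR=100/221 → advance +1; mR−mL=3940/10829 → turn +1·90°
n=5: pose=(-4,8,W); sL=200/293, sR=200/533; mL=48000/156169, mR=200/533; mL+mR=200/293 → advance +1; mR−mL=10600/156169 → turn +1·90°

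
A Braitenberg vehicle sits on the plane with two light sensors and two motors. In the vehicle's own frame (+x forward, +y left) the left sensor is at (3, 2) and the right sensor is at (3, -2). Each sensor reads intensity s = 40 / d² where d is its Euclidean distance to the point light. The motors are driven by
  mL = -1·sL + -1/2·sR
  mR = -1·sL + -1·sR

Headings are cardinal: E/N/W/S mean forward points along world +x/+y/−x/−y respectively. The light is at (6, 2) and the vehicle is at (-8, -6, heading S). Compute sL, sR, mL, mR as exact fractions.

8/53 40/377 -4076/19981 -5136/19981

left sensor world pos  = (-6, -9); dL² = 265
right sensor world pos = (-10, -9); dR² = 377
sL = 40/265 = 8/53
sR = 40/377 = 40/377
mL = -1·sL + -1/2·sR = -4076/19981
mR = -1·sL + -1·sR = -5136/19981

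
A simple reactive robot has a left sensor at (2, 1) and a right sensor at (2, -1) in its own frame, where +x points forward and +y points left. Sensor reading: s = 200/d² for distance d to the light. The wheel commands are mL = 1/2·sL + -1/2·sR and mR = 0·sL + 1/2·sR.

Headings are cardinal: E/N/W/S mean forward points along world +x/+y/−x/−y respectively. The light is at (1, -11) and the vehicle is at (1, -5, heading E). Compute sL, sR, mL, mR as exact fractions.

left sensor world pos  = (3, -4); dL² = 53
right sensor world pos = (3, -6); dR² = 29
sL = 200/53 = 200/53
sR = 200/29 = 200/29
mL = 1/2·sL + -1/2·sR = -2400/1537
mR = 0·sL + 1/2·sR = 100/29

200/53 200/29 -2400/1537 100/29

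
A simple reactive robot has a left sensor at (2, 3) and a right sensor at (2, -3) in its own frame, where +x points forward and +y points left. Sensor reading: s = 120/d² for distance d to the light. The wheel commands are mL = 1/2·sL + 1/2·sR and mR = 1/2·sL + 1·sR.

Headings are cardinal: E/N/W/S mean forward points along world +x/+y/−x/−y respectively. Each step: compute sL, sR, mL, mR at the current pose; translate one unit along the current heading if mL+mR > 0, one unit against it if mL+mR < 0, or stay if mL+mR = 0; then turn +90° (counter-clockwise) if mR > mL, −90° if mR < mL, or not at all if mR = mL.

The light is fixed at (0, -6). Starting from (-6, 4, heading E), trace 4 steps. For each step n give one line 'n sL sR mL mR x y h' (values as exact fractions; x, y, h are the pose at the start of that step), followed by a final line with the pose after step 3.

0 24/37 24/13 600/481 1044/481 -6 4 E
1 15/26 30/37 1335/1924 2115/1924 -5 4 N
2 120/113 24/49 4296/5537 5652/5537 -5 5 W
3 4/3 20/27 28/27 38/27 -6 5 S
final -6 4 E

n=0: pose=(-6,4,E); sL=24/37, sR=24/13; mL=600/481, mR=1044/481; mL+mR=1644/481 → advance +1; mR−mL=12/13 → turn +1·90°
n=1: pose=(-5,4,N); sL=15/26, sR=30/37; mL=1335/1924, mR=2115/1924; mL+mR=1725/962 → advance +1; mR−mL=15/37 → turn +1·90°
n=2: pose=(-5,5,W); sL=120/113, sR=24/49; mL=4296/5537, mR=5652/5537; mL+mR=9948/5537 → advance +1; mR−mL=12/49 → turn +1·90°
n=3: pose=(-6,5,S); sL=4/3, sR=20/27; mL=28/27, mR=38/27; mL+mR=22/9 → advance +1; mR−mL=10/27 → turn +1·90°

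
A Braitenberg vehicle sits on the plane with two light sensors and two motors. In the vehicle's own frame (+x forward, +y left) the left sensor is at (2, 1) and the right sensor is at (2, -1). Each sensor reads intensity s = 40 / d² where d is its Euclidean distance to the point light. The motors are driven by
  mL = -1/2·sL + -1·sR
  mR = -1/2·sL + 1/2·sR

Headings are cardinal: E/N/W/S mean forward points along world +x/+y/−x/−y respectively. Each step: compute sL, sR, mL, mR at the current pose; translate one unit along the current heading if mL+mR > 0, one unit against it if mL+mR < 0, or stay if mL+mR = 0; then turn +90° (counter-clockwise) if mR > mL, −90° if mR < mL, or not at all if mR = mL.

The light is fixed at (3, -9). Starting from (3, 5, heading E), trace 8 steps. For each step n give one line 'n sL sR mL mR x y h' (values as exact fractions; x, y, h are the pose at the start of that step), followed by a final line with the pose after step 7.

0 40/229 40/173 -12620/39617 1120/39617 3 5 E
1 2/13 5/32 -97/416 1/832 2 5 N
2 40/153 8/41 -2044/6273 -208/6273 2 4 W
3 20/61 20/61 -30/61 0 3 4 S
4 40/229 40/173 -12620/39617 1120/39617 3 5 E
5 2/13 5/32 -97/416 1/832 2 5 N
6 40/153 8/41 -2044/6273 -208/6273 2 4 W
7 20/61 20/61 -30/61 0 3 4 S
final 3 5 E

n=0: pose=(3,5,E); sL=40/229, sR=40/173; mL=-12620/39617, mR=1120/39617; mL+mR=-11500/39617 → advance -1; mR−mL=60/173 → turn +1·90°
n=1: pose=(2,5,N); sL=2/13, sR=5/32; mL=-97/416, mR=1/832; mL+mR=-193/832 → advance -1; mR−mL=15/64 → turn +1·90°
n=2: pose=(2,4,W); sL=40/153, sR=8/41; mL=-2044/6273, mR=-208/6273; mL+mR=-2252/6273 → advance -1; mR−mL=12/41 → turn +1·90°
n=3: pose=(3,4,S); sL=20/61, sR=20/61; mL=-30/61, mR=0; mL+mR=-30/61 → advance -1; mR−mL=30/61 → turn +1·90°
n=4: pose=(3,5,E); sL=40/229, sR=40/173; mL=-12620/39617, mR=1120/39617; mL+mR=-11500/39617 → advance -1; mR−mL=60/173 → turn +1·90°
n=5: pose=(2,5,N); sL=2/13, sR=5/32; mL=-97/416, mR=1/832; mL+mR=-193/832 → advance -1; mR−mL=15/64 → turn +1·90°
n=6: pose=(2,4,W); sL=40/153, sR=8/41; mL=-2044/6273, mR=-208/6273; mL+mR=-2252/6273 → advance -1; mR−mL=12/41 → turn +1·90°
n=7: pose=(3,4,S); sL=20/61, sR=20/61; mL=-30/61, mR=0; mL+mR=-30/61 → advance -1; mR−mL=30/61 → turn +1·90°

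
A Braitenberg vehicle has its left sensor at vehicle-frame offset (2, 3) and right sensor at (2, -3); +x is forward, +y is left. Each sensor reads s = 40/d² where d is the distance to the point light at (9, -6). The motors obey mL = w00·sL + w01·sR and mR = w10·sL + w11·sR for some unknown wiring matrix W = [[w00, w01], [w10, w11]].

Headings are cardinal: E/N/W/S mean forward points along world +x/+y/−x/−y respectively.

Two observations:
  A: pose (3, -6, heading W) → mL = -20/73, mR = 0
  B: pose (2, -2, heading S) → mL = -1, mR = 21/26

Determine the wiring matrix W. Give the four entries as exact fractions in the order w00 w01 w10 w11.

obs A: pose=(3,-6,W) → sL=40/73, sR=40/73, mL=-20/73, mR=0
obs B: pose=(2,-2,S) → sL=2, sR=5/13, mL=-1, mR=21/26
sensor matrix S = [[40/73, 40/73], [2, 5/13]]; det S = -840/949
solve [mL_A; mL_B] = S·[w00; w01] and [mR_A; mR_B] = S·[w10; w11]:
  w00 = -1/2, w01 = 0, w10 = 1/2, w11 = -1/2

-1/2 0 1/2 -1/2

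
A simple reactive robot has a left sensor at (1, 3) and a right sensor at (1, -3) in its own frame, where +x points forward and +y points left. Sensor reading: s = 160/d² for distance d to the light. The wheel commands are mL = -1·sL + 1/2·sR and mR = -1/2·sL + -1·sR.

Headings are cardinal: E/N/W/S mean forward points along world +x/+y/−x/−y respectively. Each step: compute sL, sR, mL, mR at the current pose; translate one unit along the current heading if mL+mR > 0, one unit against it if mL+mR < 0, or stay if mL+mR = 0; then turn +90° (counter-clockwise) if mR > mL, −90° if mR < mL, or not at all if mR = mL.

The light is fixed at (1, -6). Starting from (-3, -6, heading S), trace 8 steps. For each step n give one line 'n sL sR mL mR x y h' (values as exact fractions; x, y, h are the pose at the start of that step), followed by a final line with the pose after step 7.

0 80 16/5 -392/5 -216/5 -3 -6 S
1 32/5 160/13 -16/65 -1008/65 -3 -5 E
2 40 5/2 -155/4 -45/2 -4 -5 S
3 160/41 160/17 560/697 -7920/697 -4 -4 E
4 16 80/41 -616/41 -408/41 -5 -4 S
5 160/61 32/5 176/305 -2352/305 -5 -3 E
6 8 20/13 -94/13 -72/13 -6 -3 S
7 32/17 160/37 176/629 -3312/629 -6 -2 E
final -7 -2 S

n=0: pose=(-3,-6,S); sL=80, sR=16/5; mL=-392/5, mR=-216/5; mL+mR=-608/5 → advance -1; mR−mL=176/5 → turn +1·90°
n=1: pose=(-3,-5,E); sL=32/5, sR=160/13; mL=-16/65, mR=-1008/65; mL+mR=-1024/65 → advance -1; mR−mL=-992/65 → turn -1·90°
n=2: pose=(-4,-5,S); sL=40, sR=5/2; mL=-155/4, mR=-45/2; mL+mR=-245/4 → advance -1; mR−mL=65/4 → turn +1·90°
n=3: pose=(-4,-4,E); sL=160/41, sR=160/17; mL=560/697, mR=-7920/697; mL+mR=-7360/697 → advance -1; mR−mL=-8480/697 → turn -1·90°
n=4: pose=(-5,-4,S); sL=16, sR=80/41; mL=-616/41, mR=-408/41; mL+mR=-1024/41 → advance -1; mR−mL=208/41 → turn +1·90°
n=5: pose=(-5,-3,E); sL=160/61, sR=32/5; mL=176/305, mR=-2352/305; mL+mR=-2176/305 → advance -1; mR−mL=-2528/305 → turn -1·90°
n=6: pose=(-6,-3,S); sL=8, sR=20/13; mL=-94/13, mR=-72/13; mL+mR=-166/13 → advance -1; mR−mL=22/13 → turn +1·90°
n=7: pose=(-6,-2,E); sL=32/17, sR=160/37; mL=176/629, mR=-3312/629; mL+mR=-3136/629 → advance -1; mR−mL=-3488/629 → turn -1·90°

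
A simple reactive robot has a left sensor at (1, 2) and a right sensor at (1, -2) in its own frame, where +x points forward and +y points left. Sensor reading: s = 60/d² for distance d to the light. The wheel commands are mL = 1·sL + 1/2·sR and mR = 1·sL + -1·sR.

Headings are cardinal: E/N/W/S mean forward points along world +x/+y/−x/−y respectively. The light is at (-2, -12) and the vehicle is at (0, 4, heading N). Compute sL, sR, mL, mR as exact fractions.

left sensor world pos  = (-2, 5); dL² = 289
right sensor world pos = (2, 5); dR² = 305
sL = 60/289 = 60/289
sR = 60/305 = 12/61
mL = 1·sL + 1/2·sR = 5394/17629
mR = 1·sL + -1·sR = 192/17629

60/289 12/61 5394/17629 192/17629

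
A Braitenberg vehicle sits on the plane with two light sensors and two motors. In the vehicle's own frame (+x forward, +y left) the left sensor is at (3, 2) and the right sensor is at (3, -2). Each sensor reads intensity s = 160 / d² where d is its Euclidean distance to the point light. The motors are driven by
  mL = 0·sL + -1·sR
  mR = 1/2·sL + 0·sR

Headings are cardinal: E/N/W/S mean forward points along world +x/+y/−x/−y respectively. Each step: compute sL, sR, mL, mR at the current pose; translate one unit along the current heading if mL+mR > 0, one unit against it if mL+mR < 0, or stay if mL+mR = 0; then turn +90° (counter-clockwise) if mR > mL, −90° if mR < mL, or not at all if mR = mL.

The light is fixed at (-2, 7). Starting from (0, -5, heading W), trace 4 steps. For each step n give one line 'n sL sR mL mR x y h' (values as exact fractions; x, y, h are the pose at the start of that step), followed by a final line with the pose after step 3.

n=0: pose=(0,-5,W); sL=160/197, sR=160/101; mL=-160/101, mR=80/197; mL+mR=-23440/19897 → advance -1; mR−mL=39600/19897 → turn +1·90°
n=1: pose=(1,-5,S); sL=16/25, sR=80/113; mL=-80/113, mR=8/25; mL+mR=-1096/2825 → advance -1; mR−mL=2904/2825 → turn +1·90°
n=2: pose=(1,-4,E); sL=160/117, sR=32/41; mL=-32/41, mR=80/117; mL+mR=-464/4797 → advance -1; mR−mL=7024/4797 → turn +1·90°
n=3: pose=(0,-4,N); sL=5/2, sR=2; mL=-2, mR=5/4; mL+mR=-3/4 → advance -1; mR−mL=13/4 → turn +1·90°

0 160/197 160/101 -160/101 80/197 0 -5 W
1 16/25 80/113 -80/113 8/25 1 -5 S
2 160/117 32/41 -32/41 80/117 1 -4 E
3 5/2 2 -2 5/4 0 -4 N
final 0 -5 W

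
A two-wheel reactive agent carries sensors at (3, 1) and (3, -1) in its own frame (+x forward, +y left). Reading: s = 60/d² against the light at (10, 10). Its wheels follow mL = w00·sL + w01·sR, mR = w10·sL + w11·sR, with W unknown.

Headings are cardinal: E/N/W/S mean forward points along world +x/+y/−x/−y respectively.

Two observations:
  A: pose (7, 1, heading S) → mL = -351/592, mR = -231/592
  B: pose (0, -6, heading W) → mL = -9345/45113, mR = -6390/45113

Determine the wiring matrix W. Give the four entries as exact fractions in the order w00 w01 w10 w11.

obs A: pose=(7,1,S) → sL=15/37, sR=3/8, mL=-351/592, mR=-231/592
obs B: pose=(0,-6,W) → sL=30/229, sR=30/197, mL=-9345/45113, mR=-6390/45113
sensor matrix S = [[15/37, 3/8], [30/229, 30/197]]; det S = 84195/6676724
solve [mL_A; mL_B] = S·[w00; w01] and [mR_A; mR_B] = S·[w10; w11]:
  w00 = -1, w01 = -1/2, w10 = -1/2, w11 = -1/2

-1 -1/2 -1/2 -1/2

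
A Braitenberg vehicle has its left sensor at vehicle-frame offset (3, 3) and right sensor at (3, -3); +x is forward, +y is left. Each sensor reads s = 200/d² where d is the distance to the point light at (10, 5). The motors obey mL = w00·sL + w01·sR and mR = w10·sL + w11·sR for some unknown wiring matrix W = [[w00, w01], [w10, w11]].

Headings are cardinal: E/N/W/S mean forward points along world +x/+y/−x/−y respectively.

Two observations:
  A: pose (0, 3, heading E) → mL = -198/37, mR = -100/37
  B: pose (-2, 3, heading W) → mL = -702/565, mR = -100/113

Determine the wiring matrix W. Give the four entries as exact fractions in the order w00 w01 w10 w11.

obs A: pose=(0,3,E) → sL=4, sR=100/37, mL=-198/37, mR=-100/37
obs B: pose=(-2,3,W) → sL=4/5, sR=100/113, mL=-702/565, mR=-100/113
sensor matrix S = [[4, 100/37], [4/5, 100/113]]; det S = 5760/4181
solve [mL_A; mL_B] = S·[w00; w01] and [mR_A; mR_B] = S·[w10; w11]:
  w00 = -1, w01 = -1/2, w10 = 0, w11 = -1

-1 -1/2 0 -1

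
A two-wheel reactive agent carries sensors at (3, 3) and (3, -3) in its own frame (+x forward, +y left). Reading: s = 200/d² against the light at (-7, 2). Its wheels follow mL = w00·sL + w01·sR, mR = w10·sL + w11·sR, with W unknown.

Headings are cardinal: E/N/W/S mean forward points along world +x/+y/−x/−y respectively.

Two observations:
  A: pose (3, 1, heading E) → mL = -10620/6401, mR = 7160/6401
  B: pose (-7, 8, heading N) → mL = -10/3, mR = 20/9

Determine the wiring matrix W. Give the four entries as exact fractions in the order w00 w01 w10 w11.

-1/2 -1 1/2 1/2

obs A: pose=(3,1,E) → sL=200/173, sR=40/37, mL=-10620/6401, mR=7160/6401
obs B: pose=(-7,8,N) → sL=20/9, sR=20/9, mL=-10/3, mR=20/9
sensor matrix S = [[200/173, 40/37], [20/9, 20/9]]; det S = 3200/19203
solve [mL_A; mL_B] = S·[w00; w01] and [mR_A; mR_B] = S·[w10; w11]:
  w00 = -1/2, w01 = -1, w10 = 1/2, w11 = 1/2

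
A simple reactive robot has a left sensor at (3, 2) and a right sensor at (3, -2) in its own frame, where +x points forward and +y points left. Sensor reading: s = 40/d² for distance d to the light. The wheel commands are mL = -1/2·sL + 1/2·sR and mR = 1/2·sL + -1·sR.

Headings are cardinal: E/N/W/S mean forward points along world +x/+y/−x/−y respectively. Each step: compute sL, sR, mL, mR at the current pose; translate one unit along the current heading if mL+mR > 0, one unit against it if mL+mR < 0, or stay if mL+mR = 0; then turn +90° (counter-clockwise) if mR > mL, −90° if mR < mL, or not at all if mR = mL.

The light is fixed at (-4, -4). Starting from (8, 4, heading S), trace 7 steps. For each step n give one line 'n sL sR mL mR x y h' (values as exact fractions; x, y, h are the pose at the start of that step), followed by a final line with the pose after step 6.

n=0: pose=(8,4,S); sL=40/221, sR=8/25; mL=384/5525, mR=-1268/5525; mL+mR=-4/25 → advance -1; mR−mL=-1652/5525 → turn -1·90°
n=1: pose=(8,5,W); sL=4/13, sR=20/101; mL=-72/1313, mR=-58/1313; mL+mR=-10/101 → advance -1; mR−mL=14/1313 → turn +1·90°
n=2: pose=(9,5,S); sL=40/261, sR=40/157; mL=2080/40977, mR=-7300/40977; mL+mR=-20/157 → advance -1; mR−mL=-9380/40977 → turn -1·90°
n=3: pose=(9,6,W); sL=10/41, sR=10/61; mL=-100/2501, mR=-105/2501; mL+mR=-5/61 → advance -1; mR−mL=-5/2501 → turn -1·90°
n=4: pose=(10,6,N); sL=40/313, sR=8/85; mL=-448/26605, mR=-804/26605; mL+mR=-4/85 → advance -1; mR−mL=-356/26605 → turn -1·90°
n=5: pose=(10,5,E); sL=4/41, sR=20/169; mL=72/6929, mR=-482/6929; mL+mR=-10/169 → advance -1; mR−mL=-554/6929 → turn -1·90°
n=6: pose=(9,5,S); sL=40/261, sR=40/157; mL=2080/40977, mR=-7300/40977; mL+mR=-20/157 → advance -1; mR−mL=-9380/40977 → turn -1·90°

0 40/221 8/25 384/5525 -1268/5525 8 4 S
1 4/13 20/101 -72/1313 -58/1313 8 5 W
2 40/261 40/157 2080/40977 -7300/40977 9 5 S
3 10/41 10/61 -100/2501 -105/2501 9 6 W
4 40/313 8/85 -448/26605 -804/26605 10 6 N
5 4/41 20/169 72/6929 -482/6929 10 5 E
6 40/261 40/157 2080/40977 -7300/40977 9 5 S
final 9 6 W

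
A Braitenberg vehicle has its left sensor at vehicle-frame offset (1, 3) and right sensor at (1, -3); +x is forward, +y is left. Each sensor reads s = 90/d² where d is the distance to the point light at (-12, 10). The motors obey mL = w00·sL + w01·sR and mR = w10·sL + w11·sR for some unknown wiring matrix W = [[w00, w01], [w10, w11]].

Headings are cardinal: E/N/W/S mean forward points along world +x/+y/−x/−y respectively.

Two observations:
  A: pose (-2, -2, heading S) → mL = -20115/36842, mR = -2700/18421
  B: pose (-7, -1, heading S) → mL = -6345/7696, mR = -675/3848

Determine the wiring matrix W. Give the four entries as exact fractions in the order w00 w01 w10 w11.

-1/2 -1 1 -1

obs A: pose=(-2,-2,S) → sL=45/169, sR=45/109, mL=-20115/36842, mR=-2700/18421
obs B: pose=(-7,-1,S) → sL=45/104, sR=45/74, mL=-6345/7696, mR=-675/3848
sensor matrix S = [[45/169, 45/109], [45/104, 45/74]]; det S = -91125/5452616
solve [mL_A; mL_B] = S·[w00; w01] and [mR_A; mR_B] = S·[w10; w11]:
  w00 = -1/2, w01 = -1, w10 = 1, w11 = -1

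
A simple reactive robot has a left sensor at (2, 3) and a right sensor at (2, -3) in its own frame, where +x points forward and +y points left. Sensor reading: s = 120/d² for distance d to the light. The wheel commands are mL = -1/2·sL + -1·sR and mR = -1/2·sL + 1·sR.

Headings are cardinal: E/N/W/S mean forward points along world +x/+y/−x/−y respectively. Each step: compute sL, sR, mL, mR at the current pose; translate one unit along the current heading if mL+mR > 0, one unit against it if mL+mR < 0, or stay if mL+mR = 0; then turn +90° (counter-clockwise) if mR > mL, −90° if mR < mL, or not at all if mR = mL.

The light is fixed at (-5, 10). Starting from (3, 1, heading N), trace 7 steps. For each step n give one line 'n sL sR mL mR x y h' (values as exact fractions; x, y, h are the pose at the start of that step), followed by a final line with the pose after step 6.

0 60/37 12/17 -954/629 -66/629 3 1 N
1 24/41 24/17 -1188/697 780/697 3 0 W
2 5/12 2/3 -7/8 11/24 4 0 S
3 120/157 24/53 -6948/8321 588/8321 4 1 E
4 60/37 12/17 -954/629 -66/629 3 1 N
5 24/41 24/17 -1188/697 780/697 3 0 W
6 5/12 2/3 -7/8 11/24 4 0 S
final 4 1 E

n=0: pose=(3,1,N); sL=60/37, sR=12/17; mL=-954/629, mR=-66/629; mL+mR=-60/37 → advance -1; mR−mL=24/17 → turn +1·90°
n=1: pose=(3,0,W); sL=24/41, sR=24/17; mL=-1188/697, mR=780/697; mL+mR=-24/41 → advance -1; mR−mL=48/17 → turn +1·90°
n=2: pose=(4,0,S); sL=5/12, sR=2/3; mL=-7/8, mR=11/24; mL+mR=-5/12 → advance -1; mR−mL=4/3 → turn +1·90°
n=3: pose=(4,1,E); sL=120/157, sR=24/53; mL=-6948/8321, mR=588/8321; mL+mR=-120/157 → advance -1; mR−mL=48/53 → turn +1·90°
n=4: pose=(3,1,N); sL=60/37, sR=12/17; mL=-954/629, mR=-66/629; mL+mR=-60/37 → advance -1; mR−mL=24/17 → turn +1·90°
n=5: pose=(3,0,W); sL=24/41, sR=24/17; mL=-1188/697, mR=780/697; mL+mR=-24/41 → advance -1; mR−mL=48/17 → turn +1·90°
n=6: pose=(4,0,S); sL=5/12, sR=2/3; mL=-7/8, mR=11/24; mL+mR=-5/12 → advance -1; mR−mL=4/3 → turn +1·90°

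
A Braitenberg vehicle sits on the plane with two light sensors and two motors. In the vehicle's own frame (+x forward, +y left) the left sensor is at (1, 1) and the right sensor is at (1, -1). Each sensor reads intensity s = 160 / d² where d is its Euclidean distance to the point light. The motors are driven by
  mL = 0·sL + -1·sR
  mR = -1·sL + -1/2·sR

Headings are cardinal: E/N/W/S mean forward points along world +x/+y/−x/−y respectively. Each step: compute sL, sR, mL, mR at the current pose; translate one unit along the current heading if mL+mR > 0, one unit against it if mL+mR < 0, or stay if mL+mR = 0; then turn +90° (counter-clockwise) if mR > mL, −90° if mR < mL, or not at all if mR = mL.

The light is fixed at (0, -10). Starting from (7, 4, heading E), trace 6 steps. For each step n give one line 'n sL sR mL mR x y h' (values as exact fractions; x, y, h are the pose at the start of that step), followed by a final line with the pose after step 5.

n=0: pose=(7,4,E); sL=160/289, sR=160/233; mL=-160/233, mR=-60400/67337; mL+mR=-106640/67337 → advance -1; mR−mL=-14160/67337 → turn -1·90°
n=1: pose=(6,4,S); sL=80/109, sR=80/97; mL=-80/97, mR=-12120/10573; mL+mR=-20840/10573 → advance -1; mR−mL=-3400/10573 → turn -1·90°
n=2: pose=(6,5,W); sL=160/221, sR=160/281; mL=-160/281, mR=-62640/62101; mL+mR=-98000/62101 → advance -1; mR−mL=-27280/62101 → turn -1·90°
n=3: pose=(7,5,N); sL=40/73, sR=1/2; mL=-1/2, mR=-233/292; mL+mR=-379/292 → advance -1; mR−mL=-87/292 → turn -1·90°
n=4: pose=(7,4,E); sL=160/289, sR=160/233; mL=-160/233, mR=-60400/67337; mL+mR=-106640/67337 → advance -1; mR−mL=-14160/67337 → turn -1·90°
n=5: pose=(6,4,S); sL=80/109, sR=80/97; mL=-80/97, mR=-12120/10573; mL+mR=-20840/10573 → advance -1; mR−mL=-3400/10573 → turn -1·90°

0 160/289 160/233 -160/233 -60400/67337 7 4 E
1 80/109 80/97 -80/97 -12120/10573 6 4 S
2 160/221 160/281 -160/281 -62640/62101 6 5 W
3 40/73 1/2 -1/2 -233/292 7 5 N
4 160/289 160/233 -160/233 -60400/67337 7 4 E
5 80/109 80/97 -80/97 -12120/10573 6 4 S
final 6 5 W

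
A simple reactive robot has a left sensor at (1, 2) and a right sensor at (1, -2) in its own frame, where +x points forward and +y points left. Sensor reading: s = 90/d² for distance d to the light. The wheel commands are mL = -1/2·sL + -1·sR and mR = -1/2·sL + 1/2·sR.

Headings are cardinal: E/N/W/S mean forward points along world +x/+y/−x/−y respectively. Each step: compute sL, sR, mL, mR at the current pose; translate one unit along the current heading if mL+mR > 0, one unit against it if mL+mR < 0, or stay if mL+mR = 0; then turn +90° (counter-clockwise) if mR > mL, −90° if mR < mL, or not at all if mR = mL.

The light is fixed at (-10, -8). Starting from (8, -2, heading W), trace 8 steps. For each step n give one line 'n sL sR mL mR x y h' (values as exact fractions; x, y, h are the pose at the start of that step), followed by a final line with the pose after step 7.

0 18/61 90/353 -8667/21533 -432/21533 8 -2 W
1 45/233 45/157 -28035/73162 1710/36581 9 -2 S
2 90/481 18/85 -12483/40885 504/40885 9 -1 E
3 9/32 45/232 -621/1856 -81/1856 8 -1 N
4 18/61 90/353 -8667/21533 -432/21533 8 -2 W
5 45/233 45/157 -28035/73162 1710/36581 9 -2 S
6 90/481 18/85 -12483/40885 504/40885 9 -1 E
7 9/32 45/232 -621/1856 -81/1856 8 -1 N
final 8 -2 W

n=0: pose=(8,-2,W); sL=18/61, sR=90/353; mL=-8667/21533, mR=-432/21533; mL+mR=-9099/21533 → advance -1; mR−mL=135/353 → turn +1·90°
n=1: pose=(9,-2,S); sL=45/233, sR=45/157; mL=-28035/73162, mR=1710/36581; mL+mR=-24615/73162 → advance -1; mR−mL=135/314 → turn +1·90°
n=2: pose=(9,-1,E); sL=90/481, sR=18/85; mL=-12483/40885, mR=504/40885; mL+mR=-11979/40885 → advance -1; mR−mL=27/85 → turn +1·90°
n=3: pose=(8,-1,N); sL=9/32, sR=45/232; mL=-621/1856, mR=-81/1856; mL+mR=-351/928 → advance -1; mR−mL=135/464 → turn +1·90°
n=4: pose=(8,-2,W); sL=18/61, sR=90/353; mL=-8667/21533, mR=-432/21533; mL+mR=-9099/21533 → advance -1; mR−mL=135/353 → turn +1·90°
n=5: pose=(9,-2,S); sL=45/233, sR=45/157; mL=-28035/73162, mR=1710/36581; mL+mR=-24615/73162 → advance -1; mR−mL=135/314 → turn +1·90°
n=6: pose=(9,-1,E); sL=90/481, sR=18/85; mL=-12483/40885, mR=504/40885; mL+mR=-11979/40885 → advance -1; mR−mL=27/85 → turn +1·90°
n=7: pose=(8,-1,N); sL=9/32, sR=45/232; mL=-621/1856, mR=-81/1856; mL+mR=-351/928 → advance -1; mR−mL=135/464 → turn +1·90°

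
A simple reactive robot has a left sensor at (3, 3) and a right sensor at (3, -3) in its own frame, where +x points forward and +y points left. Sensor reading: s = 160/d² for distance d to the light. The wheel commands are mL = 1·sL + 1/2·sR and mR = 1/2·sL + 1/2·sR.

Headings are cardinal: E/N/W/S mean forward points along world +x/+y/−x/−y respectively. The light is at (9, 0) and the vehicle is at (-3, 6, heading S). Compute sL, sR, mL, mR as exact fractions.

left sensor world pos  = (0, 3); dL² = 90
right sensor world pos = (-6, 3); dR² = 234
sL = 160/90 = 16/9
sR = 160/234 = 80/117
mL = 1·sL + 1/2·sR = 248/117
mR = 1/2·sL + 1/2·sR = 16/13

16/9 80/117 248/117 16/13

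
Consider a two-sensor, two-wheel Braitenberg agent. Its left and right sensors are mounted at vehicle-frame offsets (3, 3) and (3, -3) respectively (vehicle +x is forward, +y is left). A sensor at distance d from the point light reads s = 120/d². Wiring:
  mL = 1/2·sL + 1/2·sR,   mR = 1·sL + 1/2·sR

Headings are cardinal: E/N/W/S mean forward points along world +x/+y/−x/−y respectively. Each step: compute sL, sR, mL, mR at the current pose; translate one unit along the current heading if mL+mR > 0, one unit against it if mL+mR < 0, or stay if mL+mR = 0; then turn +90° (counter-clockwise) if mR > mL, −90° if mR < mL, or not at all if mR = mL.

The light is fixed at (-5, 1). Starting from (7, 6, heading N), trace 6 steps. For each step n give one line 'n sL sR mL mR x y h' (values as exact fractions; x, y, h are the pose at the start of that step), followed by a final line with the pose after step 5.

n=0: pose=(7,6,N); sL=24/29, sR=120/289; mL=5208/8381, mR=8676/8381; mL+mR=13884/8381 → advance +1; mR−mL=12/29 → turn +1·90°
n=1: pose=(7,7,W); sL=4/3, sR=20/27; mL=28/27, mR=46/27; mL+mR=74/27 → advance +1; mR−mL=2/3 → turn +1·90°
n=2: pose=(6,7,S); sL=24/41, sR=120/73; mL=3336/2993, mR=4212/2993; mL+mR=7548/2993 → advance +1; mR−mL=12/41 → turn +1·90°
n=3: pose=(6,6,E); sL=6/13, sR=3/5; mL=69/130, mR=99/130; mL+mR=84/65 → advance +1; mR−mL=3/13 → turn +1·90°
n=4: pose=(7,6,N); sL=24/29, sR=120/289; mL=5208/8381, mR=8676/8381; mL+mR=13884/8381 → advance +1; mR−mL=12/29 → turn +1·90°
n=5: pose=(7,7,W); sL=4/3, sR=20/27; mL=28/27, mR=46/27; mL+mR=74/27 → advance +1; mR−mL=2/3 → turn +1·90°

0 24/29 120/289 5208/8381 8676/8381 7 6 N
1 4/3 20/27 28/27 46/27 7 7 W
2 24/41 120/73 3336/2993 4212/2993 6 7 S
3 6/13 3/5 69/130 99/130 6 6 E
4 24/29 120/289 5208/8381 8676/8381 7 6 N
5 4/3 20/27 28/27 46/27 7 7 W
final 6 7 S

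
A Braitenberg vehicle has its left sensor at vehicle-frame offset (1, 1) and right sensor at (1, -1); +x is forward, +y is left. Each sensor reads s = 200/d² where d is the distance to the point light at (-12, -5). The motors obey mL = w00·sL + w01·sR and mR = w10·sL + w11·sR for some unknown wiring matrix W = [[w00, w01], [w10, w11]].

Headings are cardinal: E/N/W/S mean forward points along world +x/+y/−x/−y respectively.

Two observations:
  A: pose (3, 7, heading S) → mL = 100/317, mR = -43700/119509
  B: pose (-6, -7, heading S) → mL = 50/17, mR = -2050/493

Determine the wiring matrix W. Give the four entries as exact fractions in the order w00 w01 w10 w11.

obs A: pose=(3,7,S) → sL=200/377, sR=200/317, mL=100/317, mR=-43700/119509
obs B: pose=(-6,-7,S) → sL=100/29, sR=100/17, mL=50/17, mR=-2050/493
sensor matrix S = [[200/377, 200/317], [100/29, 100/17]]; det S = 1920000/2031653
solve [mL_A; mL_B] = S·[w00; w01] and [mR_A; mR_B] = S·[w10; w11]:
  w00 = 0, w01 = 1/2, w10 = 1/2, w11 = -1

0 1/2 1/2 -1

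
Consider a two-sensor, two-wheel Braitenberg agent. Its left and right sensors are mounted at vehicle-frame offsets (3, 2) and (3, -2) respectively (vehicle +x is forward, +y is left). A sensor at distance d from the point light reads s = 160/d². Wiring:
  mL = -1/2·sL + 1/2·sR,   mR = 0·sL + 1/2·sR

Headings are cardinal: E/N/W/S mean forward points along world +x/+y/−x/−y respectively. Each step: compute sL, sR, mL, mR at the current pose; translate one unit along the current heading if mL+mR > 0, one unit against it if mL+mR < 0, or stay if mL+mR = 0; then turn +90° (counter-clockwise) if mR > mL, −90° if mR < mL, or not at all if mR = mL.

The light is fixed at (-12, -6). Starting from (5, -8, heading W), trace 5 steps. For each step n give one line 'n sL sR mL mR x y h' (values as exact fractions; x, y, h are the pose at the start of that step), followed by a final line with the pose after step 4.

n=0: pose=(5,-8,W); sL=40/53, sR=40/49; mL=80/2597, mR=20/49; mL+mR=1140/2597 → advance +1; mR−mL=20/53 → turn +1·90°
n=1: pose=(4,-8,S); sL=160/349, sR=160/221; mL=10240/77129, mR=80/221; mL+mR=38160/77129 → advance +1; mR−mL=80/349 → turn +1·90°
n=2: pose=(4,-9,E); sL=80/181, sR=80/193; mL=-480/34933, mR=40/193; mL+mR=6760/34933 → advance +1; mR−mL=40/181 → turn +1·90°
n=3: pose=(5,-9,N); sL=32/45, sR=160/361; mL=-2176/16245, mR=80/361; mL+mR=1424/16245 → advance +1; mR−mL=16/45 → turn +1·90°
n=4: pose=(5,-8,W); sL=40/53, sR=40/49; mL=80/2597, mR=20/49; mL+mR=1140/2597 → advance +1; mR−mL=20/53 → turn +1·90°

0 40/53 40/49 80/2597 20/49 5 -8 W
1 160/349 160/221 10240/77129 80/221 4 -8 S
2 80/181 80/193 -480/34933 40/193 4 -9 E
3 32/45 160/361 -2176/16245 80/361 5 -9 N
4 40/53 40/49 80/2597 20/49 5 -8 W
final 4 -8 S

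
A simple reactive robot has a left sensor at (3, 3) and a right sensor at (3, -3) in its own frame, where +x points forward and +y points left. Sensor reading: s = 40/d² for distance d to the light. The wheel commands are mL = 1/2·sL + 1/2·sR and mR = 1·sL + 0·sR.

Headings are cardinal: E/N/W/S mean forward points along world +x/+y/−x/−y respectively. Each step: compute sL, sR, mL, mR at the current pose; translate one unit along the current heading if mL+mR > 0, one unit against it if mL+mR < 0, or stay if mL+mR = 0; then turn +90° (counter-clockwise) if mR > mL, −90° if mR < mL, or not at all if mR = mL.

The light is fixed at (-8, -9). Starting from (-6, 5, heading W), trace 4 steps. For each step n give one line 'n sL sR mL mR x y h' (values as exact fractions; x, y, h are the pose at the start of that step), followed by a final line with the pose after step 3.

n=0: pose=(-6,5,W); sL=20/61, sR=4/29; mL=412/1769, mR=20/61; mL+mR=992/1769 → advance +1; mR−mL=168/1769 → turn +1·90°
n=1: pose=(-7,5,S); sL=40/137, sR=8/25; mL=1048/3425, mR=40/137; mL+mR=2048/3425 → advance +1; mR−mL=-48/3425 → turn -1·90°
n=2: pose=(-7,4,W); sL=5/13, sR=2/13; mL=7/26, mR=5/13; mL+mR=17/26 → advance +1; mR−mL=3/26 → turn +1·90°
n=3: pose=(-8,4,S); sL=40/109, sR=40/109; mL=40/109, mR=40/109; mL+mR=80/109 → advance +1; mR−mL=0 → turn +0·90°

0 20/61 4/29 412/1769 20/61 -6 5 W
1 40/137 8/25 1048/3425 40/137 -7 5 S
2 5/13 2/13 7/26 5/13 -7 4 W
3 40/109 40/109 40/109 40/109 -8 4 S
final -8 3 S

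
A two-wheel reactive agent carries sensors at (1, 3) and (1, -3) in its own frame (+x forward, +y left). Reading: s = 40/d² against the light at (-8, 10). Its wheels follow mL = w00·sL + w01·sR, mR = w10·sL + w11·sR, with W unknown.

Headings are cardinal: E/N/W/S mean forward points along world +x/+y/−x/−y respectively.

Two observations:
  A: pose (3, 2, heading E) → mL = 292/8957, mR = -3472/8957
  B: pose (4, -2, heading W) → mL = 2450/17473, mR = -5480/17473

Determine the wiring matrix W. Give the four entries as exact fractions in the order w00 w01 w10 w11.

obs A: pose=(3,2,E) → sL=40/169, sR=8/53, mL=292/8957, mR=-3472/8957
obs B: pose=(4,-2,W) → sL=20/173, sR=20/101, mL=2450/17473, mR=-5480/17473
sensor matrix S = [[40/169, 8/53], [20/173, 20/101]]; det S = 4604160/156505661
solve [mL_A; mL_B] = S·[w00; w01] and [mR_A; mR_B] = S·[w10; w11]:
  w00 = -1/2, w01 = 1, w10 = -1, w11 = -1

-1/2 1 -1 -1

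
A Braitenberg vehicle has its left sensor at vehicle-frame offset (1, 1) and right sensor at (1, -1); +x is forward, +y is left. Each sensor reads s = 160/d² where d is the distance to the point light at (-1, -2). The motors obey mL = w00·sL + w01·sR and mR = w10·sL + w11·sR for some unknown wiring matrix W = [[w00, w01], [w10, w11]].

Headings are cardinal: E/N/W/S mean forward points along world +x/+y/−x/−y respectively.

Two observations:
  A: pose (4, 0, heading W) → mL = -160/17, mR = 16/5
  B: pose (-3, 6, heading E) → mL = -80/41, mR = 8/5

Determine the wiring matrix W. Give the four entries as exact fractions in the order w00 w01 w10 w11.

-1 0 0 1/2

obs A: pose=(4,0,W) → sL=160/17, sR=32/5, mL=-160/17, mR=16/5
obs B: pose=(-3,6,E) → sL=80/41, sR=16/5, mL=-80/41, mR=8/5
sensor matrix S = [[160/17, 32/5], [80/41, 16/5]]; det S = 12288/697
solve [mL_A; mL_B] = S·[w00; w01] and [mR_A; mR_B] = S·[w10; w11]:
  w00 = -1, w01 = 0, w10 = 0, w11 = 1/2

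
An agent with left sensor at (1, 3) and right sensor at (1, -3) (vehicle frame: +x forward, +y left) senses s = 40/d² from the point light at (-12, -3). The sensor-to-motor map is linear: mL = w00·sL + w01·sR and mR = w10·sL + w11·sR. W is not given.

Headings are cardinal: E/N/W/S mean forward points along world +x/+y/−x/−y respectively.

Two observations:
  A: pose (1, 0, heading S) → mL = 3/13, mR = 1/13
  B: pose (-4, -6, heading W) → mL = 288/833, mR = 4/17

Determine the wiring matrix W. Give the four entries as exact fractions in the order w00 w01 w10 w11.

-1 1 1/2 0

obs A: pose=(1,0,S) → sL=2/13, sR=5/13, mL=3/13, mR=1/13
obs B: pose=(-4,-6,W) → sL=8/17, sR=40/49, mL=288/833, mR=4/17
sensor matrix S = [[2/13, 5/13], [8/17, 40/49]]; det S = -600/10829
solve [mL_A; mL_B] = S·[w00; w01] and [mR_A; mR_B] = S·[w10; w11]:
  w00 = -1, w01 = 1, w10 = 1/2, w11 = 0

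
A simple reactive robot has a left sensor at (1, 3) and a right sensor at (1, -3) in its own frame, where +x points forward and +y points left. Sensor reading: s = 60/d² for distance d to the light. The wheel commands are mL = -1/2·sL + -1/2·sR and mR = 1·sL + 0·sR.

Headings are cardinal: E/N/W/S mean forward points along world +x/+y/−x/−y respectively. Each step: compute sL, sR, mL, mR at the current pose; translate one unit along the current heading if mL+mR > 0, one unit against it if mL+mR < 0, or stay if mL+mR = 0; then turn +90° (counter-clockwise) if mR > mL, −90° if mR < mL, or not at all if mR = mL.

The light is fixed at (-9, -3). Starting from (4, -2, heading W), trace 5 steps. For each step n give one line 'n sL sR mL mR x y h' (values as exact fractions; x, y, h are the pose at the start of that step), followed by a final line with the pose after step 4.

0 15/37 3/8 -231/592 15/37 4 -2 W
1 4/15 20/27 -68/135 4/15 3 -2 S
2 30/97 6/17 -546/1649 30/97 3 -1 E
3 60/73 12/41 -1668/2993 60/73 2 -1 N
4 3/5 15/34 -177/340 3/5 2 0 W
final 1 0 S

n=0: pose=(4,-2,W); sL=15/37, sR=3/8; mL=-231/592, mR=15/37; mL+mR=9/592 → advance +1; mR−mL=471/592 → turn +1·90°
n=1: pose=(3,-2,S); sL=4/15, sR=20/27; mL=-68/135, mR=4/15; mL+mR=-32/135 → advance -1; mR−mL=104/135 → turn +1·90°
n=2: pose=(3,-1,E); sL=30/97, sR=6/17; mL=-546/1649, mR=30/97; mL+mR=-36/1649 → advance -1; mR−mL=1056/1649 → turn +1·90°
n=3: pose=(2,-1,N); sL=60/73, sR=12/41; mL=-1668/2993, mR=60/73; mL+mR=792/2993 → advance +1; mR−mL=4128/2993 → turn +1·90°
n=4: pose=(2,0,W); sL=3/5, sR=15/34; mL=-177/340, mR=3/5; mL+mR=27/340 → advance +1; mR−mL=381/340 → turn +1·90°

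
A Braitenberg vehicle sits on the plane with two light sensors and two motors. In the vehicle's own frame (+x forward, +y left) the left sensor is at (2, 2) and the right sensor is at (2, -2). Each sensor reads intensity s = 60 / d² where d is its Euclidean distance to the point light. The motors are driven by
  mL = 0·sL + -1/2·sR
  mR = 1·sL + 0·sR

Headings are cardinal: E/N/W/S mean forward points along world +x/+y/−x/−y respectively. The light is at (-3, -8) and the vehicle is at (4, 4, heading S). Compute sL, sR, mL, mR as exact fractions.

60/181 12/25 -6/25 60/181

left sensor world pos  = (6, 2); dL² = 181
right sensor world pos = (2, 2); dR² = 125
sL = 60/181 = 60/181
sR = 60/125 = 12/25
mL = 0·sL + -1/2·sR = -6/25
mR = 1·sL + 0·sR = 60/181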